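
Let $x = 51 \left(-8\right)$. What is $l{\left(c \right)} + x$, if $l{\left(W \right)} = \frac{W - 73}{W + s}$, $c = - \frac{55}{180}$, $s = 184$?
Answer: $- \frac{2700743}{6613} \approx -408.4$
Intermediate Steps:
$x = -408$
$c = - \frac{11}{36}$ ($c = \left(-55\right) \frac{1}{180} = - \frac{11}{36} \approx -0.30556$)
$l{\left(W \right)} = \frac{-73 + W}{184 + W}$ ($l{\left(W \right)} = \frac{W - 73}{W + 184} = \frac{-73 + W}{184 + W}$)
$l{\left(c \right)} + x = \frac{-73 - \frac{11}{36}}{184 - \frac{11}{36}} - 408 = \frac{1}{\frac{6613}{36}} \left(- \frac{2639}{36}\right) - 408 = \frac{36}{6613} \left(- \frac{2639}{36}\right) - 408 = - \frac{2639}{6613} - 408 = - \frac{2700743}{6613}$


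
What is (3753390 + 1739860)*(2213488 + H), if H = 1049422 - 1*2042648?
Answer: 6703204231500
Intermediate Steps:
H = -993226 (H = 1049422 - 2042648 = -993226)
(3753390 + 1739860)*(2213488 + H) = (3753390 + 1739860)*(2213488 - 993226) = 5493250*1220262 = 6703204231500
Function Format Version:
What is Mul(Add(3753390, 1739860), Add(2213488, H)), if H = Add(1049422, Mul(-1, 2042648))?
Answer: 6703204231500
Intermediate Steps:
H = -993226 (H = Add(1049422, -2042648) = -993226)
Mul(Add(3753390, 1739860), Add(2213488, H)) = Mul(Add(3753390, 1739860), Add(2213488, -993226)) = Mul(5493250, 1220262) = 6703204231500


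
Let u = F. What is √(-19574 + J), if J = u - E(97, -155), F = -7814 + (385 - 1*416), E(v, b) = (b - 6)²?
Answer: 2*I*√13335 ≈ 230.95*I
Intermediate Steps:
E(v, b) = (-6 + b)²
F = -7845 (F = -7814 + (385 - 416) = -7814 - 31 = -7845)
u = -7845
J = -33766 (J = -7845 - (-6 - 155)² = -7845 - 1*(-161)² = -7845 - 1*25921 = -7845 - 25921 = -33766)
√(-19574 + J) = √(-19574 - 33766) = √(-53340) = 2*I*√13335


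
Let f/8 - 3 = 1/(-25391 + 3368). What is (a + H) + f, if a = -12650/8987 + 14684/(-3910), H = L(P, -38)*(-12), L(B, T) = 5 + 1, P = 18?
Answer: -1870072566592/35175906405 ≈ -53.163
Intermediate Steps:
L(B, T) = 6
f = 528544/22023 (f = 24 + 8/(-25391 + 3368) = 24 + 8/(-22023) = 24 + 8*(-1/22023) = 24 - 8/22023 = 528544/22023 ≈ 24.000)
H = -72 (H = 6*(-12) = -72)
a = -8246664/1597235 (a = -12650*1/8987 + 14684*(-1/3910) = -1150/817 - 7342/1955 = -8246664/1597235 ≈ -5.1631)
(a + H) + f = (-8246664/1597235 - 72) + 528544/22023 = -123247584/1597235 + 528544/22023 = -1870072566592/35175906405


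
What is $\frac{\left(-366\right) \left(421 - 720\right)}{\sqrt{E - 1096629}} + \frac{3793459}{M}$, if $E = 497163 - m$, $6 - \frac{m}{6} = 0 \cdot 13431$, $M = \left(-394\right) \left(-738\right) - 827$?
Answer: $\frac{3793459}{289945} - \frac{18239 i \sqrt{599502}}{99917} \approx 13.083 - 141.34 i$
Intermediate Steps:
$M = 289945$ ($M = 290772 - 827 = 289945$)
$m = 36$ ($m = 36 - 6 \cdot 0 \cdot 13431 = 36 - 0 = 36 + 0 = 36$)
$E = 497127$ ($E = 497163 - 36 = 497127$)
$\frac{\left(-366\right) \left(421 - 720\right)}{\sqrt{E - 1096629}} + \frac{3793459}{M} = \frac{\left(-366\right) \left(421 - 720\right)}{\sqrt{497127 - 1096629}} + \frac{3793459}{289945} = \frac{\left(-366\right) \left(-299\right)}{\sqrt{-599502}} + 3793459 \cdot \frac{1}{289945} = \frac{109434}{i \sqrt{599502}} + \frac{3793459}{289945} = 109434 \left(- \frac{i \sqrt{599502}}{599502}\right) + \frac{3793459}{289945} = - \frac{18239 i \sqrt{599502}}{99917} + \frac{3793459}{289945} = \frac{3793459}{289945} - \frac{18239 i \sqrt{599502}}{99917}$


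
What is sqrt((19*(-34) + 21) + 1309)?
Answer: 6*sqrt(19) ≈ 26.153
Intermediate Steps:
sqrt((19*(-34) + 21) + 1309) = sqrt((-646 + 21) + 1309) = sqrt(-625 + 1309) = sqrt(684) = 6*sqrt(19)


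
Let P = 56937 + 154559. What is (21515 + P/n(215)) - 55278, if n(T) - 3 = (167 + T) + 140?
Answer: -17514079/525 ≈ -33360.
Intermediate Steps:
n(T) = 310 + T (n(T) = 3 + ((167 + T) + 140) = 3 + (307 + T) = 310 + T)
P = 211496
(21515 + P/n(215)) - 55278 = (21515 + 211496/(310 + 215)) - 55278 = (21515 + 211496/525) - 55278 = 11506871/525 - 55278 = -17514079/525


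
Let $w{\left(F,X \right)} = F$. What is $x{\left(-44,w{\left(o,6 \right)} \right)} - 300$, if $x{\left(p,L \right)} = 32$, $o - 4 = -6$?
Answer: $-268$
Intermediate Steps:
$o = -2$ ($o = 4 - 6 = -2$)
$x{\left(-44,w{\left(o,6 \right)} \right)} - 300 = 32 - 300 = -268$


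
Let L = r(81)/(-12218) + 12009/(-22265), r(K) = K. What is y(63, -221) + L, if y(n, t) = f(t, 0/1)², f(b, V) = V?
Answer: -148529427/272033770 ≈ -0.54600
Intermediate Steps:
y(n, t) = 0 (y(n, t) = (0/1)² = (0*1)² = 0² = 0)
L = -148529427/272033770 (L = 81/(-12218) + 12009/(-22265) = 81*(-1/12218) + 12009*(-1/22265) = -81/12218 - 12009/22265 = -148529427/272033770 ≈ -0.54600)
y(63, -221) + L = 0 - 148529427/272033770 = -148529427/272033770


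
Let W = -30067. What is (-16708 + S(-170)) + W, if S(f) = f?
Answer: -46945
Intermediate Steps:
(-16708 + S(-170)) + W = (-16708 - 170) - 30067 = -16878 - 30067 = -46945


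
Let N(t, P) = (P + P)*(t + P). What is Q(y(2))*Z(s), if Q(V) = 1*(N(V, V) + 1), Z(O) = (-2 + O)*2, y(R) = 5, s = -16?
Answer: -3636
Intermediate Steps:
N(t, P) = 2*P*(P + t) (N(t, P) = (2*P)*(P + t) = 2*P*(P + t))
Z(O) = -4 + 2*O
Q(V) = 1 + 4*V**2 (Q(V) = 1*(2*V*(V + V) + 1) = 1*(2*V*(2*V) + 1) = 1*(4*V**2 + 1) = 1*(1 + 4*V**2) = 1 + 4*V**2)
Q(y(2))*Z(s) = (1 + 4*5**2)*(-4 + 2*(-16)) = (1 + 4*25)*(-4 - 32) = (1 + 100)*(-36) = 101*(-36) = -3636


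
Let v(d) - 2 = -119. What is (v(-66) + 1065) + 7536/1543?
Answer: 1470300/1543 ≈ 952.88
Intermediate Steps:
v(d) = -117 (v(d) = 2 - 119 = -117)
(v(-66) + 1065) + 7536/1543 = (-117 + 1065) + 7536/1543 = 948 + 7536*(1/1543) = 948 + 7536/1543 = 1470300/1543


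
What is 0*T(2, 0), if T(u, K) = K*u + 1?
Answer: 0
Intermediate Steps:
T(u, K) = 1 + K*u
0*T(2, 0) = 0*(1 + 0*2) = 0*(1 + 0) = 0*1 = 0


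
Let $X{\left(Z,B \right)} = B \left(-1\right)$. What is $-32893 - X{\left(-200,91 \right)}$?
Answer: $-32802$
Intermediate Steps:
$X{\left(Z,B \right)} = - B$
$-32893 - X{\left(-200,91 \right)} = -32893 - \left(-1\right) 91 = -32893 - -91 = -32893 + 91 = -32802$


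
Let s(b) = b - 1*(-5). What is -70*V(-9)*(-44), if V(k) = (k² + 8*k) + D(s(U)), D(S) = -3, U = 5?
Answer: 18480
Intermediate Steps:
s(b) = 5 + b (s(b) = b + 5 = 5 + b)
V(k) = -3 + k² + 8*k (V(k) = (k² + 8*k) - 3 = -3 + k² + 8*k)
-70*V(-9)*(-44) = -70*(-3 + (-9)² + 8*(-9))*(-44) = -70*(-3 + 81 - 72)*(-44) = -70*6*(-44) = -420*(-44) = 18480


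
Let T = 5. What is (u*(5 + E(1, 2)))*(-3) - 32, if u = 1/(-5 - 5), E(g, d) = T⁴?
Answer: 157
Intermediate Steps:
E(g, d) = 625 (E(g, d) = 5⁴ = 625)
u = -⅒ (u = 1/(-10) = -⅒ ≈ -0.10000)
(u*(5 + E(1, 2)))*(-3) - 32 = -(5 + 625)/10*(-3) - 32 = -⅒*630*(-3) - 32 = -63*(-3) - 32 = 189 - 32 = 157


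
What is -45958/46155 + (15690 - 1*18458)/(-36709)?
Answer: -1559315182/1694303895 ≈ -0.92033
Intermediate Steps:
-45958/46155 + (15690 - 1*18458)/(-36709) = -45958*1/46155 + (15690 - 18458)*(-1/36709) = -45958/46155 - 2768*(-1/36709) = -45958/46155 + 2768/36709 = -1559315182/1694303895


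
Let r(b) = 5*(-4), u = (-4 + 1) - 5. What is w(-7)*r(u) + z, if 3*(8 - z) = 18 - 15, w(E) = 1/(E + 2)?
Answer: 11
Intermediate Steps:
w(E) = 1/(2 + E)
z = 7 (z = 8 - (18 - 15)/3 = 8 - ⅓*3 = 8 - 1 = 7)
u = -8 (u = -3 - 5 = -8)
r(b) = -20
w(-7)*r(u) + z = -20/(2 - 7) + 7 = -20/(-5) + 7 = -⅕*(-20) + 7 = 4 + 7 = 11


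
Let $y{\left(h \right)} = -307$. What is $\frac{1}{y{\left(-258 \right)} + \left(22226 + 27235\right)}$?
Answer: $\frac{1}{49154} \approx 2.0344 \cdot 10^{-5}$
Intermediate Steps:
$\frac{1}{y{\left(-258 \right)} + \left(22226 + 27235\right)} = \frac{1}{-307 + \left(22226 + 27235\right)} = \frac{1}{-307 + 49461} = \frac{1}{49154}$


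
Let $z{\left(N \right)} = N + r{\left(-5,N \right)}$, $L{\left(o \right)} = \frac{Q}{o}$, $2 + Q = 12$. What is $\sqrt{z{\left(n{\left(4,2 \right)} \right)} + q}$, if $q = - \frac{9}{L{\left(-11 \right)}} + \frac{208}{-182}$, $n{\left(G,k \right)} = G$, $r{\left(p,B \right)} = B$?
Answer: $\frac{\sqrt{82110}}{70} \approx 4.0936$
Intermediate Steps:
$Q = 10$ ($Q = -2 + 12 = 10$)
$L{\left(o \right)} = \frac{10}{o}$
$z{\left(N \right)} = 2 N$ ($z{\left(N \right)} = N + N = 2 N$)
$q = \frac{613}{70}$ ($q = - \frac{9}{10 \frac{1}{-11}} + \frac{208}{-182} = - \frac{9}{10 \left(- \frac{1}{11}\right)} + 208 \left(- \frac{1}{182}\right) = - \frac{9}{- \frac{10}{11}} - \frac{8}{7} = \left(-9\right) \left(- \frac{11}{10}\right) - \frac{8}{7} = \frac{99}{10} - \frac{8}{7} = \frac{613}{70} \approx 8.7571$)
$\sqrt{z{\left(n{\left(4,2 \right)} \right)} + q} = \sqrt{2 \cdot 4 + \frac{613}{70}} = \sqrt{8 + \frac{613}{70}} = \sqrt{\frac{1173}{70}} = \frac{\sqrt{82110}}{70}$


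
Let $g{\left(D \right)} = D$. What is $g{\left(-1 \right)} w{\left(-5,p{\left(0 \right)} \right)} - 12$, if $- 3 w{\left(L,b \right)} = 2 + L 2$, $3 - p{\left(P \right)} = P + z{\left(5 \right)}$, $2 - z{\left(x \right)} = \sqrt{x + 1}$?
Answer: $- \frac{44}{3} \approx -14.667$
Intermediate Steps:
$z{\left(x \right)} = 2 - \sqrt{1 + x}$ ($z{\left(x \right)} = 2 - \sqrt{x + 1} = 2 - \sqrt{1 + x}$)
$p{\left(P \right)} = 1 + \sqrt{6} - P$ ($p{\left(P \right)} = 3 - \left(P + \left(2 - \sqrt{1 + 5}\right)\right) = 3 - \left(P + \left(2 - \sqrt{6}\right)\right) = 3 - \left(2 + P - \sqrt{6}\right) = 1 + \sqrt{6} - P$)
$w{\left(L,b \right)} = - \frac{2}{3} - \frac{2 L}{3}$ ($w{\left(L,b \right)} = - \frac{2 + L 2}{3} = - \frac{2 + 2 L}{3} = - \frac{2}{3} - \frac{2 L}{3}$)
$g{\left(-1 \right)} w{\left(-5,p{\left(0 \right)} \right)} - 12 = - (- \frac{2}{3} - - \frac{10}{3}) - 12 = - (- \frac{2}{3} + \frac{10}{3}) - 12 = \left(-1\right) \frac{8}{3} - 12 = - \frac{8}{3} - 12 = - \frac{44}{3}$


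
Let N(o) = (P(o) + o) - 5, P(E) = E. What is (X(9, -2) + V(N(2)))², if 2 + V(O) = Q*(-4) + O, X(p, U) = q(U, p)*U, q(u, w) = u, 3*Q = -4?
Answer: 361/9 ≈ 40.111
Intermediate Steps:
Q = -4/3 (Q = (⅓)*(-4) = -4/3 ≈ -1.3333)
N(o) = -5 + 2*o (N(o) = (o + o) - 5 = 2*o - 5 = -5 + 2*o)
X(p, U) = U² (X(p, U) = U*U = U²)
V(O) = 10/3 + O (V(O) = -2 + (-4/3*(-4) + O) = -2 + (16/3 + O) = 10/3 + O)
(X(9, -2) + V(N(2)))² = ((-2)² + (10/3 + (-5 + 2*2)))² = (4 + (10/3 + (-5 + 4)))² = (4 + (10/3 - 1))² = (4 + 7/3)² = (19/3)² = 361/9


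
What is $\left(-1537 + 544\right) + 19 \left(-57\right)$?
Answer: $-2076$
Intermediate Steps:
$\left(-1537 + 544\right) + 19 \left(-57\right) = -993 - 1083 = -2076$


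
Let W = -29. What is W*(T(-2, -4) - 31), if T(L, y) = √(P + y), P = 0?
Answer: 899 - 58*I ≈ 899.0 - 58.0*I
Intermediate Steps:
T(L, y) = √y (T(L, y) = √(0 + y) = √y)
W*(T(-2, -4) - 31) = -29*(√(-4) - 31) = -29*(2*I - 31) = -29*(-31 + 2*I) = 899 - 58*I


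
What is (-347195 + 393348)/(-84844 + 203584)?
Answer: 46153/118740 ≈ 0.38869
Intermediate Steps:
(-347195 + 393348)/(-84844 + 203584) = 46153/118740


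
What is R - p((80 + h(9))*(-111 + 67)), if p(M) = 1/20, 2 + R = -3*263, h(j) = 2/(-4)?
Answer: -15821/20 ≈ -791.05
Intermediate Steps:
h(j) = -½ (h(j) = 2*(-¼) = -½)
R = -791 (R = -2 - 3*263 = -2 - 789 = -791)
p(M) = 1/20
R - p((80 + h(9))*(-111 + 67)) = -791 - 1*1/20 = -791 - 1/20 = -15821/20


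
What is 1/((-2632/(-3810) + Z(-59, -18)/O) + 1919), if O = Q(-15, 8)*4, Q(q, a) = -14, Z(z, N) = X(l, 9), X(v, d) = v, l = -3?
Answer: 106680/204798331 ≈ 0.00052090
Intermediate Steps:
Z(z, N) = -3
O = -56 (O = -14*4 = -56)
1/((-2632/(-3810) + Z(-59, -18)/O) + 1919) = 1/((-2632/(-3810) - 3/(-56)) + 1919) = 1/((-2632*(-1/3810) - 3*(-1/56)) + 1919) = 1/((1316/1905 + 3/56) + 1919) = 1/(79411/106680 + 1919) = 1/(204798331/106680) = 106680/204798331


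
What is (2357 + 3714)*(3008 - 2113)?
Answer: 5433545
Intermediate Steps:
(2357 + 3714)*(3008 - 2113) = 6071*895 = 5433545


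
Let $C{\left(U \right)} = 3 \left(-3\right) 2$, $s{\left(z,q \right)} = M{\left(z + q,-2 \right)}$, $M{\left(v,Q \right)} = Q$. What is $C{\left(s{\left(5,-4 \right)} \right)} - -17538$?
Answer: $17520$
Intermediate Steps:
$s{\left(z,q \right)} = -2$
$C{\left(U \right)} = -18$ ($C{\left(U \right)} = \left(-9\right) 2 = -18$)
$C{\left(s{\left(5,-4 \right)} \right)} - -17538 = -18 - -17538 = -18 + 17538 = 17520$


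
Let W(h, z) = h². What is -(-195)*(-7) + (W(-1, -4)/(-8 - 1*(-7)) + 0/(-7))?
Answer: -1366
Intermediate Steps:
-(-195)*(-7) + (W(-1, -4)/(-8 - 1*(-7)) + 0/(-7)) = -(-195)*(-7) + ((-1)²/(-8 - 1*(-7)) + 0/(-7)) = -39*35 + (1/(-8 + 7) + 0*(-⅐)) = -1365 + (1/(-1) + 0) = -1365 + (1*(-1) + 0) = -1365 + (-1 + 0) = -1365 - 1 = -1366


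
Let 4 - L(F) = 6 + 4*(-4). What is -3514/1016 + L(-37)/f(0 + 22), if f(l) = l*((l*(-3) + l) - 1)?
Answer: -873271/251460 ≈ -3.4728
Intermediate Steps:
L(F) = 14 (L(F) = 4 - (6 + 4*(-4)) = 4 - (6 - 16) = 4 - 1*(-10) = 4 + 10 = 14)
f(l) = l*(-1 - 2*l) (f(l) = l*((-3*l + l) - 1) = l*(-2*l - 1) = l*(-1 - 2*l))
-3514/1016 + L(-37)/f(0 + 22) = -3514/1016 + 14/((-(0 + 22)*(1 + 2*(0 + 22)))) = -3514*1/1016 + 14/((-1*22*(1 + 2*22))) = -1757/508 + 14/((-1*22*(1 + 44))) = -1757/508 + 14/((-1*22*45)) = -1757/508 + 14/(-990) = -1757/508 + 14*(-1/990) = -1757/508 - 7/495 = -873271/251460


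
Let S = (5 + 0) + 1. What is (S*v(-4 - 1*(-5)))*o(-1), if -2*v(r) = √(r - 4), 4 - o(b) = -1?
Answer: -15*I*√3 ≈ -25.981*I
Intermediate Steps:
o(b) = 5 (o(b) = 4 - 1*(-1) = 4 + 1 = 5)
S = 6 (S = 5 + 1 = 6)
v(r) = -√(-4 + r)/2 (v(r) = -√(r - 4)/2 = -√(-4 + r)/2)
(S*v(-4 - 1*(-5)))*o(-1) = (6*(-√(-4 + (-4 - 1*(-5)))/2))*5 = (6*(-√(-4 + (-4 + 5))/2))*5 = (6*(-√(-4 + 1)/2))*5 = (6*(-I*√3/2))*5 = -3*I*√3*5 = -15*I*√3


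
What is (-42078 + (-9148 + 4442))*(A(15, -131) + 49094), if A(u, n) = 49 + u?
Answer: -2299807872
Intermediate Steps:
(-42078 + (-9148 + 4442))*(A(15, -131) + 49094) = (-42078 + (-9148 + 4442))*((49 + 15) + 49094) = (-42078 - 4706)*(64 + 49094) = -46784*49158 = -2299807872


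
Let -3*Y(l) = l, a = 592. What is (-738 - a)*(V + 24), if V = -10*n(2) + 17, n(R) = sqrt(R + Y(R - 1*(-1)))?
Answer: -41230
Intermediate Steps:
Y(l) = -l/3
n(R) = sqrt(-1/3 + 2*R/3) (n(R) = sqrt(R - (R - 1*(-1))/3) = sqrt(R - (R + 1)/3) = sqrt(R - (1 + R)/3) = sqrt(R + (-1/3 - R/3)) = sqrt(-1/3 + 2*R/3))
V = 7 (V = -10*sqrt(-3 + 6*2)/3 + 17 = -10*sqrt(-3 + 12)/3 + 17 = -10*sqrt(9)/3 + 17 = -10*3/3 + 17 = -10*1 + 17 = -10 + 17 = 7)
(-738 - a)*(V + 24) = (-738 - 1*592)*(7 + 24) = (-738 - 592)*31 = -1330*31 = -41230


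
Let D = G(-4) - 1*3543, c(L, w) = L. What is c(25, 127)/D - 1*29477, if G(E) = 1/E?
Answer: -417777621/14173 ≈ -29477.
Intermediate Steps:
D = -14173/4 (D = 1/(-4) - 1*3543 = -1/4 - 3543 = -14173/4 ≈ -3543.3)
c(25, 127)/D - 1*29477 = 25/(-14173/4) - 1*29477 = 25*(-4/14173) - 29477 = -100/14173 - 29477 = -417777621/14173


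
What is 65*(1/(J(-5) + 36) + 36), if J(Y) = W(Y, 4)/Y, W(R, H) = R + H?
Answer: 423865/181 ≈ 2341.8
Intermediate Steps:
W(R, H) = H + R
J(Y) = (4 + Y)/Y
65*(1/(J(-5) + 36) + 36) = 65*(1/((4 - 5)/(-5) + 36) + 36) = 65*(1/(-1/5*(-1) + 36) + 36) = 65*(1/(1/5 + 36) + 36) = 65*(1/(181/5) + 36) = 65*(5/181 + 36) = 65*(6521/181) = 423865/181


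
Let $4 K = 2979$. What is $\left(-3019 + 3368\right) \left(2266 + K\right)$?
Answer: $\frac{4203007}{4} \approx 1.0508 \cdot 10^{6}$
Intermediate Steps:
$K = \frac{2979}{4}$ ($K = \frac{1}{4} \cdot 2979 = \frac{2979}{4} \approx 744.75$)
$\left(-3019 + 3368\right) \left(2266 + K\right) = \left(-3019 + 3368\right) \left(2266 + \frac{2979}{4}\right) = 349 \cdot \frac{12043}{4} = \frac{4203007}{4}$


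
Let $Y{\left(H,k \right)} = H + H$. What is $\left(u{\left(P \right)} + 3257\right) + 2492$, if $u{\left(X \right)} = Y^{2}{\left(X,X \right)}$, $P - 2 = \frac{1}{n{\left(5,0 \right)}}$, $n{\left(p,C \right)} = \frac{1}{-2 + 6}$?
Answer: $5893$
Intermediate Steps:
$n{\left(p,C \right)} = \frac{1}{4}$
$P = 6$ ($P = 2 + \frac{1}{\frac{1}{4}} = 2 + 4 = 6$)
$Y{\left(H,k \right)} = 2 H$
$u{\left(X \right)} = 4 X^{2}$ ($u{\left(X \right)} = \left(2 X\right)^{2} = 4 X^{2}$)
$\left(u{\left(P \right)} + 3257\right) + 2492 = \left(4 \cdot 6^{2} + 3257\right) + 2492 = \left(4 \cdot 36 + 3257\right) + 2492 = \left(144 + 3257\right) + 2492 = 3401 + 2492 = 5893$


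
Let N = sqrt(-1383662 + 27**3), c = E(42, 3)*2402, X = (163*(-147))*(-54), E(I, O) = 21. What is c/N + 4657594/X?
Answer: 2328797/646947 - 50442*I*sqrt(1363979)/1363979 ≈ 3.5997 - 43.191*I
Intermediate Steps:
X = 1293894 (X = -23961*(-54) = 1293894)
c = 50442 (c = 21*2402 = 50442)
N = I*sqrt(1363979) (N = sqrt(-1383662 + 19683) = sqrt(-1363979) = I*sqrt(1363979) ≈ 1167.9*I)
c/N + 4657594/X = 50442/((I*sqrt(1363979))) + 4657594/1293894 = 50442*(-I*sqrt(1363979)/1363979) + 4657594*(1/1293894) = -50442*I*sqrt(1363979)/1363979 + 2328797/646947 = 2328797/646947 - 50442*I*sqrt(1363979)/1363979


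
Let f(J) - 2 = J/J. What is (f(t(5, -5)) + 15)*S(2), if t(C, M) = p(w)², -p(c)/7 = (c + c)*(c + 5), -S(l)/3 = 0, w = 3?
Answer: 0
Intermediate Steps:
S(l) = 0 (S(l) = -3*0 = 0)
p(c) = -14*c*(5 + c) (p(c) = -7*(c + c)*(c + 5) = -7*2*c*(5 + c) = -14*c*(5 + c))
t(C, M) = 112896 (t(C, M) = (-14*3*(5 + 3))² = (-14*3*8)² = (-336)² = 112896)
f(J) = 3 (f(J) = 2 + J/J = 2 + 1 = 3)
(f(t(5, -5)) + 15)*S(2) = (3 + 15)*0 = 18*0 = 0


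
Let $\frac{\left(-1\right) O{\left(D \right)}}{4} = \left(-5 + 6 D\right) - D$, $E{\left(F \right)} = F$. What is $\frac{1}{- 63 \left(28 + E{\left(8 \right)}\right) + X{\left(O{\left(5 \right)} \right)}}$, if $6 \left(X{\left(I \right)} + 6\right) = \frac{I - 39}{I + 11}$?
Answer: $- \frac{414}{941317} \approx -0.00043981$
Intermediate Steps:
$O{\left(D \right)} = 20 - 20 D$ ($O{\left(D \right)} = - 4 \left(\left(-5 + 6 D\right) - D\right) = - 4 \left(-5 + 5 D\right) = 20 - 20 D$)
$X{\left(I \right)} = -6 + \frac{-39 + I}{6 \left(11 + I\right)}$ ($X{\left(I \right)} = -6 + \frac{\left(I - 39\right) \frac{1}{I + 11}}{6} = -6 + \frac{\left(-39 + I\right) \frac{1}{11 + I}}{6} = -6 + \frac{\frac{1}{11 + I} \left(-39 + I\right)}{6} = -6 + \frac{-39 + I}{6 \left(11 + I\right)}$)
$\frac{1}{- 63 \left(28 + E{\left(8 \right)}\right) + X{\left(O{\left(5 \right)} \right)}} = \frac{1}{- 63 \left(28 + 8\right) + \frac{5 \left(-87 - 7 \left(20 - 100\right)\right)}{6 \left(11 + \left(20 - 100\right)\right)}} = \frac{1}{\left(-63\right) 36 + \frac{5 \left(-87 - 7 \left(20 - 100\right)\right)}{6 \left(11 + \left(20 - 100\right)\right)}} = \frac{1}{-2268 + \frac{5 \left(-87 - -560\right)}{6 \left(11 - 80\right)}} = \frac{1}{-2268 + \frac{5 \left(-87 + 560\right)}{6 \left(-69\right)}} = \frac{1}{-2268 + \frac{5}{6} \left(- \frac{1}{69}\right) 473} = \frac{1}{-2268 - \frac{2365}{414}} = \frac{1}{- \frac{941317}{414}} = - \frac{414}{941317}$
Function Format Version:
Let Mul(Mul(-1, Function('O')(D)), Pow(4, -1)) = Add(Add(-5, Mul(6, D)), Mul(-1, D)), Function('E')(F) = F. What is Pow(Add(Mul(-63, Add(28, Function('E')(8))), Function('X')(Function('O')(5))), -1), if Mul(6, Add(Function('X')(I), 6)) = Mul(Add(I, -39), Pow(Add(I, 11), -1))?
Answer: Rational(-414, 941317) ≈ -0.00043981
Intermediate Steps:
Function('O')(D) = Add(20, Mul(-20, D)) (Function('O')(D) = Mul(-4, Add(Add(-5, Mul(6, D)), Mul(-1, D))) = Mul(-4, Add(-5, Mul(5, D))) = Add(20, Mul(-20, D)))
Function('X')(I) = Add(-6, Mul(Rational(1, 6), Pow(Add(11, I), -1), Add(-39, I))) (Function('X')(I) = Add(-6, Mul(Rational(1, 6), Mul(Add(I, -39), Pow(Add(I, 11), -1)))) = Add(-6, Mul(Rational(1, 6), Mul(Add(-39, I), Pow(Add(11, I), -1)))) = Add(-6, Mul(Rational(1, 6), Mul(Pow(Add(11, I), -1), Add(-39, I)))) = Add(-6, Mul(Rational(1, 6), Pow(Add(11, I), -1), Add(-39, I))))
Pow(Add(Mul(-63, Add(28, Function('E')(8))), Function('X')(Function('O')(5))), -1) = Pow(Add(Mul(-63, Add(28, 8)), Mul(Rational(5, 6), Pow(Add(11, Add(20, Mul(-20, 5))), -1), Add(-87, Mul(-7, Add(20, Mul(-20, 5)))))), -1) = Pow(Add(Mul(-63, 36), Mul(Rational(5, 6), Pow(Add(11, Add(20, -100)), -1), Add(-87, Mul(-7, Add(20, -100))))), -1) = Pow(Add(-2268, Mul(Rational(5, 6), Pow(Add(11, -80), -1), Add(-87, Mul(-7, -80)))), -1) = Pow(Add(-2268, Mul(Rational(5, 6), Pow(-69, -1), Add(-87, 560))), -1) = Pow(Add(-2268, Mul(Rational(5, 6), Rational(-1, 69), 473)), -1) = Pow(Add(-2268, Rational(-2365, 414)), -1) = Pow(Rational(-941317, 414), -1) = Rational(-414, 941317)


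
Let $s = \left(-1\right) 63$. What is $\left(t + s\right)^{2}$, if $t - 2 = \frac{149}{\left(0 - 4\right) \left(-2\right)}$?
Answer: $\frac{114921}{64} \approx 1795.6$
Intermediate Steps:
$s = -63$
$t = \frac{165}{8}$ ($t = 2 + \frac{149}{\left(0 - 4\right) \left(-2\right)} = 2 + \frac{149}{\left(-4\right) \left(-2\right)} = 2 + \frac{149}{8} = \frac{165}{8} \approx 20.625$)
$\left(t + s\right)^{2} = \left(\frac{165}{8} - 63\right)^{2} = \left(- \frac{339}{8}\right)^{2} = \frac{114921}{64}$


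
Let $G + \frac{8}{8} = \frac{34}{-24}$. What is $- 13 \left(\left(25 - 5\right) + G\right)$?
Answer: $- \frac{2743}{12} \approx -228.58$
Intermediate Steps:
$G = - \frac{29}{12}$ ($G = -1 + \frac{34}{-24} = -1 + 34 \left(- \frac{1}{24}\right) = -1 - \frac{17}{12} = - \frac{29}{12} \approx -2.4167$)
$- 13 \left(\left(25 - 5\right) + G\right) = - 13 \left(\left(25 - 5\right) - \frac{29}{12}\right) = - 13 \left(20 - \frac{29}{12}\right) = \left(-13\right) \frac{211}{12} = - \frac{2743}{12}$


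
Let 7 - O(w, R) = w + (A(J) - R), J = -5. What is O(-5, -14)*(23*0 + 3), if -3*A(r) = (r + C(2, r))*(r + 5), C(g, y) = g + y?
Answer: -6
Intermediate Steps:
A(r) = -(2 + 2*r)*(5 + r)/3 (A(r) = -(r + (2 + r))*(r + 5)/3 = -(2 + 2*r)*(5 + r)/3)
O(w, R) = 7 + R - w (O(w, R) = 7 - (w + ((-10/3 - 4*(-5) - 2/3*(-5)**2) - R)) = 7 - (w + ((-10/3 + 20 - 2/3*25) - R)) = 7 - (w + ((-10/3 + 20 - 50/3) - R)) = 7 - (w + (0 - R)) = 7 - (w - R) = 7 + (R - w) = 7 + R - w)
O(-5, -14)*(23*0 + 3) = (7 - 14 - 1*(-5))*(23*0 + 3) = (7 - 14 + 5)*(0 + 3) = -2*3 = -6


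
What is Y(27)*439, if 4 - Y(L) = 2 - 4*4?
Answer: 7902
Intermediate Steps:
Y(L) = 18 (Y(L) = 4 - (2 - 4*4) = 4 - (2 - 16) = 4 - 1*(-14) = 4 + 14 = 18)
Y(27)*439 = 18*439 = 7902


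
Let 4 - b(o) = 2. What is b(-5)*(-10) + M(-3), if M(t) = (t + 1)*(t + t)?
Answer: -8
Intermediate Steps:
M(t) = 2*t*(1 + t) (M(t) = (1 + t)*(2*t) = 2*t*(1 + t))
b(o) = 2 (b(o) = 4 - 1*2 = 4 - 2 = 2)
b(-5)*(-10) + M(-3) = 2*(-10) + 2*(-3)*(1 - 3) = -20 + 2*(-3)*(-2) = -20 + 12 = -8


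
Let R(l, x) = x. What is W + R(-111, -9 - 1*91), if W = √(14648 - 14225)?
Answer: -100 + 3*√47 ≈ -79.433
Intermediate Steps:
W = 3*√47 (W = √423 = 3*√47 ≈ 20.567)
W + R(-111, -9 - 1*91) = 3*√47 + (-9 - 1*91) = 3*√47 + (-9 - 91) = 3*√47 - 100 = -100 + 3*√47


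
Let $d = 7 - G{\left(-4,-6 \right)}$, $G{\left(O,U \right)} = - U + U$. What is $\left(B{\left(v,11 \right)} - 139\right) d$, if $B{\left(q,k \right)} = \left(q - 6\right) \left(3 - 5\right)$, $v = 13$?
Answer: $-1071$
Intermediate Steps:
$G{\left(O,U \right)} = 0$
$B{\left(q,k \right)} = 12 - 2 q$ ($B{\left(q,k \right)} = \left(-6 + q\right) \left(-2\right) = 12 - 2 q$)
$d = 7$ ($d = 7 - 0 = 7 + 0 = 7$)
$\left(B{\left(v,11 \right)} - 139\right) d = \left(\left(12 - 26\right) - 139\right) 7 = \left(-14 - 139\right) 7 = \left(-153\right) 7 = -1071$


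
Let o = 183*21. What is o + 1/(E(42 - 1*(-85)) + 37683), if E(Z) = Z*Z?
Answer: 206799517/53812 ≈ 3843.0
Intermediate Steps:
E(Z) = Z²
o = 3843
o + 1/(E(42 - 1*(-85)) + 37683) = 3843 + 1/((42 - 1*(-85))² + 37683) = 3843 + 1/((42 + 85)² + 37683) = 3843 + 1/(127² + 37683) = 3843 + 1/(16129 + 37683) = 3843 + 1/53812 = 206799517/53812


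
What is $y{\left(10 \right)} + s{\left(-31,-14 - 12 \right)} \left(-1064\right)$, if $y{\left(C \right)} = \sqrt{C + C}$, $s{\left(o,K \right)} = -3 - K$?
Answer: $-24472 + 2 \sqrt{5} \approx -24468.0$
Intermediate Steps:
$y{\left(C \right)} = \sqrt{2} \sqrt{C}$ ($y{\left(C \right)} = \sqrt{2 C} = \sqrt{2} \sqrt{C}$)
$y{\left(10 \right)} + s{\left(-31,-14 - 12 \right)} \left(-1064\right) = \sqrt{2} \sqrt{10} + \left(-3 - \left(-14 - 12\right)\right) \left(-1064\right) = 2 \sqrt{5} + \left(-3 - \left(-14 - 12\right)\right) \left(-1064\right) = 2 \sqrt{5} + \left(-3 - -26\right) \left(-1064\right) = 2 \sqrt{5} + \left(-3 + 26\right) \left(-1064\right) = 2 \sqrt{5} + 23 \left(-1064\right) = 2 \sqrt{5} - 24472 = -24472 + 2 \sqrt{5}$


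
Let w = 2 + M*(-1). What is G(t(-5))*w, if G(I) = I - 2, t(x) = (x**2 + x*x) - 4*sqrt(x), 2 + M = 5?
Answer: -48 + 4*I*sqrt(5) ≈ -48.0 + 8.9443*I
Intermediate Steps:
M = 3 (M = -2 + 5 = 3)
w = -1 (w = 2 + 3*(-1) = 2 - 3 = -1)
t(x) = -4*sqrt(x) + 2*x**2 (t(x) = (x**2 + x**2) - 4*sqrt(x) = 2*x**2 - 4*sqrt(x) = -4*sqrt(x) + 2*x**2)
G(I) = -2 + I
G(t(-5))*w = (-2 + (-4*I*sqrt(5) + 2*(-5)**2))*(-1) = (-2 + (-4*I*sqrt(5) + 2*25))*(-1) = (-2 + (-4*I*sqrt(5) + 50))*(-1) = (-2 + (50 - 4*I*sqrt(5)))*(-1) = (48 - 4*I*sqrt(5))*(-1) = -48 + 4*I*sqrt(5)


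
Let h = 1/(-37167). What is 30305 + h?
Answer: 1126345934/37167 ≈ 30305.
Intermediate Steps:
h = -1/37167 ≈ -2.6906e-5
30305 + h = 30305 - 1/37167 = 1126345934/37167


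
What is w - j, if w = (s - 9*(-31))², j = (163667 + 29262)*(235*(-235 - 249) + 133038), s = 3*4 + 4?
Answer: -3723056817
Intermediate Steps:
s = 16 (s = 12 + 4 = 16)
j = 3723143842 (j = 192929*(235*(-484) + 133038) = 192929*(-113740 + 133038) = 192929*19298 = 3723143842)
w = 87025 (w = (16 - 9*(-31))² = (16 + 279)² = 295² = 87025)
w - j = 87025 - 1*3723143842 = 87025 - 3723143842 = -3723056817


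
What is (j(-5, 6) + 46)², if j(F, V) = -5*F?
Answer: 5041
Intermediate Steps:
(j(-5, 6) + 46)² = (-5*(-5) + 46)² = (25 + 46)² = 71² = 5041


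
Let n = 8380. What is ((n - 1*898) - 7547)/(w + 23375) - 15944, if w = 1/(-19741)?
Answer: -7357294298221/461445874 ≈ -15944.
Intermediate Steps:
w = -1/19741 ≈ -5.0656e-5
((n - 1*898) - 7547)/(w + 23375) - 15944 = ((8380 - 1*898) - 7547)/(-1/19741 + 23375) - 15944 = ((8380 - 898) - 7547)/(461445874/19741) - 15944 = (7482 - 7547)*(19741/461445874) - 15944 = -65*19741/461445874 - 15944 = -1283165/461445874 - 15944 = -7357294298221/461445874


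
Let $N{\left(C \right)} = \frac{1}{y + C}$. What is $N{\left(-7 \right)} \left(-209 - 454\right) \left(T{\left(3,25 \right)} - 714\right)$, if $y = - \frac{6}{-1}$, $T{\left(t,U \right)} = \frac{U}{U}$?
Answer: $-472719$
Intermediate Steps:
$T{\left(t,U \right)} = 1$
$y = 6$ ($y = \left(-6\right) \left(-1\right) = 6$)
$N{\left(C \right)} = \frac{1}{6 + C}$
$N{\left(-7 \right)} \left(-209 - 454\right) \left(T{\left(3,25 \right)} - 714\right) = \frac{\left(-209 - 454\right) \left(1 - 714\right)}{6 - 7} = \frac{\left(-663\right) \left(-713\right)}{-1} = \left(-1\right) 472719 = -472719$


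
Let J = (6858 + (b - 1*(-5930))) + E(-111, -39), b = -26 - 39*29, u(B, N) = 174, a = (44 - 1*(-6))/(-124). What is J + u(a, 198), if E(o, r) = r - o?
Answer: 11877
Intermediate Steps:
a = -25/62 (a = (44 + 6)*(-1/124) = 50*(-1/124) = -25/62 ≈ -0.40323)
b = -1157 (b = -26 - 1131 = -1157)
J = 11703 (J = (6858 + (-1157 - 1*(-5930))) + (-39 - 1*(-111)) = (6858 + (-1157 + 5930)) + (-39 + 111) = (6858 + 4773) + 72 = 11631 + 72 = 11703)
J + u(a, 198) = 11703 + 174 = 11877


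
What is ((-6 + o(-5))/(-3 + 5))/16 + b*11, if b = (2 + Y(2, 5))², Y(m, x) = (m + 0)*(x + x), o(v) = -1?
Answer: 170361/32 ≈ 5323.8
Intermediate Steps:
Y(m, x) = 2*m*x (Y(m, x) = m*(2*x) = 2*m*x)
b = 484 (b = (2 + 2*2*5)² = (2 + 20)² = 22² = 484)
((-6 + o(-5))/(-3 + 5))/16 + b*11 = ((-6 - 1)/(-3 + 5))/16 + 484*11 = -7/2*(1/16) + 5324 = -7*½*(1/16) + 5324 = -7/2*1/16 + 5324 = -7/32 + 5324 = 170361/32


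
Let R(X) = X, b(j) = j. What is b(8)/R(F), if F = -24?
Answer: -⅓ ≈ -0.33333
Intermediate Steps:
b(8)/R(F) = 8/(-24) = 8*(-1/24) = -⅓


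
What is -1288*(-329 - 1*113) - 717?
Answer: 568579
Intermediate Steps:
-1288*(-329 - 1*113) - 717 = -1288*(-329 - 113) - 717 = -1288*(-442) - 717 = 569296 - 717 = 568579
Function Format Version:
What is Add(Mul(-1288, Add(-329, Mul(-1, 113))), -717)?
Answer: 568579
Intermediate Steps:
Add(Mul(-1288, Add(-329, Mul(-1, 113))), -717) = Add(Mul(-1288, Add(-329, -113)), -717) = Add(Mul(-1288, -442), -717) = Add(569296, -717) = 568579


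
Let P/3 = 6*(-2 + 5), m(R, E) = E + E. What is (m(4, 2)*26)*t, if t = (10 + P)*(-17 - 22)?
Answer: -259584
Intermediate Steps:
m(R, E) = 2*E
P = 54 (P = 3*(6*(-2 + 5)) = 3*(6*3) = 3*18 = 54)
t = -2496 (t = (10 + 54)*(-17 - 22) = 64*(-39) = -2496)
(m(4, 2)*26)*t = ((2*2)*26)*(-2496) = (4*26)*(-2496) = 104*(-2496) = -259584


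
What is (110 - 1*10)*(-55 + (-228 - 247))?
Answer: -53000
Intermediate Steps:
(110 - 1*10)*(-55 + (-228 - 247)) = (110 - 10)*(-55 - 475) = 100*(-530) = -53000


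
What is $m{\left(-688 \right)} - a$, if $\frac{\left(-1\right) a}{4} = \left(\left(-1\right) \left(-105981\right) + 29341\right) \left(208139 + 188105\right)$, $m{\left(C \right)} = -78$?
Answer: $214482122194$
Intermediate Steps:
$a = -214482122272$ ($a = - 4 \left(\left(-1\right) \left(-105981\right) + 29341\right) \left(208139 + 188105\right) = - 4 \left(105981 + 29341\right) 396244 = - 4 \cdot 135322 \cdot 396244 = \left(-4\right) 53620530568 = -214482122272$)
$m{\left(-688 \right)} - a = -78 - -214482122272 = -78 + 214482122272 = 214482122194$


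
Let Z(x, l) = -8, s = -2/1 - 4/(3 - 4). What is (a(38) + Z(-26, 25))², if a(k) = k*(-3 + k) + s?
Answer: 1752976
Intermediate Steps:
s = 2 (s = -2*1 - 4/(-1) = -2 - 4*(-1) = -2 + 4 = 2)
a(k) = 2 + k*(-3 + k) (a(k) = k*(-3 + k) + 2 = 2 + k*(-3 + k))
(a(38) + Z(-26, 25))² = ((2 + 38² - 3*38) - 8)² = ((2 + 1444 - 114) - 8)² = (1332 - 8)² = 1324² = 1752976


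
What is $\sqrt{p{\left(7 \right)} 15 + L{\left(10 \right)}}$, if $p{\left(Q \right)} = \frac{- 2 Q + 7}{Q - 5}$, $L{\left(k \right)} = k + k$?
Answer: $\frac{i \sqrt{130}}{2} \approx 5.7009 i$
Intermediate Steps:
$L{\left(k \right)} = 2 k$
$p{\left(Q \right)} = \frac{7 - 2 Q}{-5 + Q}$
$\sqrt{p{\left(7 \right)} 15 + L{\left(10 \right)}} = \sqrt{\frac{7 - 14}{-5 + 7} \cdot 15 + 2 \cdot 10} = \sqrt{\frac{7 - 14}{2} \cdot 15 + 20} = \sqrt{\frac{1}{2} \left(-7\right) 15 + 20} = \sqrt{\left(- \frac{7}{2}\right) 15 + 20} = \sqrt{- \frac{105}{2} + 20} = \sqrt{- \frac{65}{2}} = \frac{i \sqrt{130}}{2}$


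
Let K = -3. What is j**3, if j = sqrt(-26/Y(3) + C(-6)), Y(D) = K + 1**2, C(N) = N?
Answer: 7*sqrt(7) ≈ 18.520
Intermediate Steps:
Y(D) = -2 (Y(D) = -3 + 1**2 = -3 + 1 = -2)
j = sqrt(7) (j = sqrt(-26/(-2) - 6) = sqrt(-26*(-1/2) - 6) = sqrt(13 - 6) = sqrt(7) ≈ 2.6458)
j**3 = (sqrt(7))**3 = 7*sqrt(7)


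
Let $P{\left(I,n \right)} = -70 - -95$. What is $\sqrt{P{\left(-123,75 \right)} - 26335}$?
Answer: $i \sqrt{26310} \approx 162.2 i$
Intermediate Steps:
$P{\left(I,n \right)} = 25$ ($P{\left(I,n \right)} = -70 + 95 = 25$)
$\sqrt{P{\left(-123,75 \right)} - 26335} = \sqrt{25 - 26335} = \sqrt{-26310} = i \sqrt{26310}$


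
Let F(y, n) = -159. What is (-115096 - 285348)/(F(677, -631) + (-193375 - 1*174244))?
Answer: 200222/183889 ≈ 1.0888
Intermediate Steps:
(-115096 - 285348)/(F(677, -631) + (-193375 - 1*174244)) = (-115096 - 285348)/(-159 + (-193375 - 1*174244)) = -400444/(-159 + (-193375 - 174244)) = -400444/(-159 - 367619) = -400444/(-367778) = -400444*(-1/367778) = 200222/183889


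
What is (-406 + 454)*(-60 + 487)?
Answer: 20496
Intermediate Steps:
(-406 + 454)*(-60 + 487) = 48*427 = 20496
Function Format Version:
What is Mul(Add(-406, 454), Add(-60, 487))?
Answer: 20496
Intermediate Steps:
Mul(Add(-406, 454), Add(-60, 487)) = Mul(48, 427) = 20496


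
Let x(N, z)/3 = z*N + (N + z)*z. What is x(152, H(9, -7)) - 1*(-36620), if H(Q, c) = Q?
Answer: 45071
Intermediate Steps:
x(N, z) = 3*N*z + 3*z*(N + z) (x(N, z) = 3*(z*N + (N + z)*z) = 3*(N*z + z*(N + z)) = 3*N*z + 3*z*(N + z))
x(152, H(9, -7)) - 1*(-36620) = 3*9*(9 + 2*152) - 1*(-36620) = 3*9*(9 + 304) + 36620 = 3*9*313 + 36620 = 8451 + 36620 = 45071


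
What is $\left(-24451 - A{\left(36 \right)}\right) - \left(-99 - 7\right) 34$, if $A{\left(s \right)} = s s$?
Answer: $-22143$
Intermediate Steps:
$A{\left(s \right)} = s^{2}$
$\left(-24451 - A{\left(36 \right)}\right) - \left(-99 - 7\right) 34 = \left(-24451 - 36^{2}\right) - \left(-99 - 7\right) 34 = \left(-24451 - 1296\right) - \left(-106\right) 34 = \left(-24451 - 1296\right) - -3604 = -25747 + 3604 = -22143$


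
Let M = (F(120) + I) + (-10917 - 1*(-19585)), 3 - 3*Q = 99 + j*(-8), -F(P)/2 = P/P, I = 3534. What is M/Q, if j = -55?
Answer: -4575/67 ≈ -68.284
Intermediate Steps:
F(P) = -2 (F(P) = -2*P/P = -2*1 = -2)
Q = -536/3 (Q = 1 - (99 - 55*(-8))/3 = 1 - (99 + 440)/3 = 1 - ⅓*539 = 1 - 539/3 = -536/3 ≈ -178.67)
M = 12200 (M = (-2 + 3534) + (-10917 - 1*(-19585)) = 3532 + (-10917 + 19585) = 3532 + 8668 = 12200)
M/Q = 12200/(-536/3) = 12200*(-3/536) = -4575/67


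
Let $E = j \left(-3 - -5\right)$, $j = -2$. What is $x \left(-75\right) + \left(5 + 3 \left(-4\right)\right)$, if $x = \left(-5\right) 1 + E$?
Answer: $668$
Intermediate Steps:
$E = -4$ ($E = - 2 \left(-3 - -5\right) = - 2 \left(-3 + 5\right) = \left(-2\right) 2 = -4$)
$x = -9$ ($x = \left(-5\right) 1 - 4 = -5 - 4 = -9$)
$x \left(-75\right) + \left(5 + 3 \left(-4\right)\right) = \left(-9\right) \left(-75\right) + \left(5 + 3 \left(-4\right)\right) = 675 + \left(5 - 12\right) = 675 - 7 = 668$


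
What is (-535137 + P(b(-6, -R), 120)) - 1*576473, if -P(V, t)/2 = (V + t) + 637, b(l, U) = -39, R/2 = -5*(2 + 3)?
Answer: -1113046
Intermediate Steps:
R = -50 (R = 2*(-5*(2 + 3)) = 2*(-5*5) = 2*(-25) = -50)
P(V, t) = -1274 - 2*V - 2*t (P(V, t) = -2*((V + t) + 637) = -2*(637 + V + t) = -1274 - 2*V - 2*t)
(-535137 + P(b(-6, -R), 120)) - 1*576473 = (-535137 + (-1274 - 2*(-39) - 2*120)) - 1*576473 = (-535137 + (-1274 + 78 - 240)) - 576473 = (-535137 - 1436) - 576473 = -536573 - 576473 = -1113046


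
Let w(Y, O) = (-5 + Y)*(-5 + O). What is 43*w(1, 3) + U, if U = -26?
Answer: 318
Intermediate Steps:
w(Y, O) = (-5 + O)*(-5 + Y)
43*w(1, 3) + U = 43*(25 - 5*3 - 5*1 + 3*1) - 26 = 43*(25 - 15 - 5 + 3) - 26 = 43*8 - 26 = 344 - 26 = 318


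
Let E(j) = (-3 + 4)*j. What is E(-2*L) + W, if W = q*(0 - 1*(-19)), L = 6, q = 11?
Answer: 197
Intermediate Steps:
W = 209 (W = 11*(0 - 1*(-19)) = 11*(0 + 19) = 11*19 = 209)
E(j) = j (E(j) = 1*j = j)
E(-2*L) + W = -2*6 + 209 = -12 + 209 = 197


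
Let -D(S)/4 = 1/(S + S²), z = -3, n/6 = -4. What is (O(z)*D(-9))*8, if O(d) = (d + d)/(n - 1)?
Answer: -8/75 ≈ -0.10667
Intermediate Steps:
n = -24 (n = 6*(-4) = -24)
O(d) = -2*d/25 (O(d) = (d + d)/(-24 - 1) = (2*d)/(-25) = (2*d)*(-1/25) = -2*d/25)
D(S) = -4/(S + S²)
(O(z)*D(-9))*8 = ((-2/25*(-3))*(-4/(-9*(1 - 9))))*8 = (6*(-4*(-⅑)/(-8))/25)*8 = (6*(-4*(-⅑)*(-⅛))/25)*8 = ((6/25)*(-1/18))*8 = -1/75*8 = -8/75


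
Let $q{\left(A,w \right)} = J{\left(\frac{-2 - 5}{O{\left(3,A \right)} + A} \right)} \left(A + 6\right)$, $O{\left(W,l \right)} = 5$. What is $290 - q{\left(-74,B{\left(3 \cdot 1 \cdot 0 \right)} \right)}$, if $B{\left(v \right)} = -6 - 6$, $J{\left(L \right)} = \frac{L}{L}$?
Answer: $358$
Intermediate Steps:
$J{\left(L \right)} = 1$
$B{\left(v \right)} = -12$
$q{\left(A,w \right)} = 6 + A$ ($q{\left(A,w \right)} = 1 \left(A + 6\right) = 1 \left(6 + A\right) = 6 + A$)
$290 - q{\left(-74,B{\left(3 \cdot 1 \cdot 0 \right)} \right)} = 290 - \left(6 - 74\right) = 290 - -68 = 290 + 68 = 358$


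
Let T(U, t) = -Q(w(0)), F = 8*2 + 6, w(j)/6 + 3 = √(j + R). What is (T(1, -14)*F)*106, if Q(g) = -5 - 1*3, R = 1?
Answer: 18656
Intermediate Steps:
w(j) = -18 + 6*√(1 + j) (w(j) = -18 + 6*√(j + 1) = -18 + 6*√(1 + j))
F = 22 (F = 16 + 6 = 22)
Q(g) = -8 (Q(g) = -5 - 3 = -8)
T(U, t) = 8 (T(U, t) = -1*(-8) = 8)
(T(1, -14)*F)*106 = (8*22)*106 = 176*106 = 18656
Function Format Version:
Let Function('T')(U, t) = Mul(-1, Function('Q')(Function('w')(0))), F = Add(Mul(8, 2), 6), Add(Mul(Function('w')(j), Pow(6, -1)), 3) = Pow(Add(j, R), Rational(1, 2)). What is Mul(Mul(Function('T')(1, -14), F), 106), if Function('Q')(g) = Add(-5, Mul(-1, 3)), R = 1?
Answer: 18656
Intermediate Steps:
Function('w')(j) = Add(-18, Mul(6, Pow(Add(1, j), Rational(1, 2)))) (Function('w')(j) = Add(-18, Mul(6, Pow(Add(j, 1), Rational(1, 2)))) = Add(-18, Mul(6, Pow(Add(1, j), Rational(1, 2)))))
F = 22 (F = Add(16, 6) = 22)
Function('Q')(g) = -8 (Function('Q')(g) = Add(-5, -3) = -8)
Function('T')(U, t) = 8 (Function('T')(U, t) = Mul(-1, -8) = 8)
Mul(Mul(Function('T')(1, -14), F), 106) = Mul(Mul(8, 22), 106) = Mul(176, 106) = 18656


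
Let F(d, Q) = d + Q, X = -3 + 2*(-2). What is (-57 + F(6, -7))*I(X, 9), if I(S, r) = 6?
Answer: -348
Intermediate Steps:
X = -7 (X = -3 - 4 = -7)
F(d, Q) = Q + d
(-57 + F(6, -7))*I(X, 9) = (-57 + (-7 + 6))*6 = (-57 - 1)*6 = -58*6 = -348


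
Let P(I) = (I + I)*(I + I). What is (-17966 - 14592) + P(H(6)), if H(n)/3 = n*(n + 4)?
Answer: 97042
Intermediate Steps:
H(n) = 3*n*(4 + n) (H(n) = 3*(n*(n + 4)) = 3*(n*(4 + n)) = 3*n*(4 + n))
P(I) = 4*I**2 (P(I) = (2*I)*(2*I) = 4*I**2)
(-17966 - 14592) + P(H(6)) = (-17966 - 14592) + 4*(3*6*(4 + 6))**2 = -32558 + 4*(3*6*10)**2 = -32558 + 4*180**2 = -32558 + 4*32400 = -32558 + 129600 = 97042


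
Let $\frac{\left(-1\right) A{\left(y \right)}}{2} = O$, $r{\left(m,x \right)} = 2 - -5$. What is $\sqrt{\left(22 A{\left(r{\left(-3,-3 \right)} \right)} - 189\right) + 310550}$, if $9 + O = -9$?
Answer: $\sqrt{311153} \approx 557.81$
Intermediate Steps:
$r{\left(m,x \right)} = 7$ ($r{\left(m,x \right)} = 2 + 5 = 7$)
$O = -18$ ($O = -9 - 9 = -18$)
$A{\left(y \right)} = 36$ ($A{\left(y \right)} = \left(-2\right) \left(-18\right) = 36$)
$\sqrt{\left(22 A{\left(r{\left(-3,-3 \right)} \right)} - 189\right) + 310550} = \sqrt{\left(22 \cdot 36 - 189\right) + 310550} = \sqrt{\left(792 - 189\right) + 310550} = \sqrt{603 + 310550} = \sqrt{311153}$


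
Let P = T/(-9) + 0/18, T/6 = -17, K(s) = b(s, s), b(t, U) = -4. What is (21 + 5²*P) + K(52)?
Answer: 901/3 ≈ 300.33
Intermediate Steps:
K(s) = -4
T = -102 (T = 6*(-17) = -102)
P = 34/3 (P = -102/(-9) + 0/18 = -102*(-⅑) + 0*(1/18) = 34/3 + 0 = 34/3 ≈ 11.333)
(21 + 5²*P) + K(52) = (21 + 5²*(34/3)) - 4 = (21 + 25*(34/3)) - 4 = (21 + 850/3) - 4 = 913/3 - 4 = 901/3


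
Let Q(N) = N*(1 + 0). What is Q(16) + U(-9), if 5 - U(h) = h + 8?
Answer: 22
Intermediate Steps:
U(h) = -3 - h (U(h) = 5 - (h + 8) = 5 - (8 + h) = 5 + (-8 - h) = -3 - h)
Q(N) = N (Q(N) = N*1 = N)
Q(16) + U(-9) = 16 + (-3 - 1*(-9)) = 16 + (-3 + 9) = 16 + 6 = 22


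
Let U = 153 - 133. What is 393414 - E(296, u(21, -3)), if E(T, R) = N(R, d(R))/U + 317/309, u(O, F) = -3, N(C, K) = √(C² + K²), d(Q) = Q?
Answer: 121564609/309 - 3*√2/20 ≈ 3.9341e+5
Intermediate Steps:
U = 20
E(T, R) = 317/309 + √2*√(R²)/20 (E(T, R) = √(R² + R²)/20 + 317/309 = √(2*R²)*(1/20) + 317*(1/309) = (√2*√(R²))*(1/20) + 317/309 = √2*√(R²)/20 + 317/309 = 317/309 + √2*√(R²)/20)
393414 - E(296, u(21, -3)) = 393414 - (317/309 + √2*√((-3)²)/20) = 393414 - (317/309 + √2*√9/20) = 393414 - (317/309 + (1/20)*√2*3) = 393414 - (317/309 + 3*√2/20) = 393414 + (-317/309 - 3*√2/20) = 121564609/309 - 3*√2/20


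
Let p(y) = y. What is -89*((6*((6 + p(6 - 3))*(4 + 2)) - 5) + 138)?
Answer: -40673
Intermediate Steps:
-89*((6*((6 + p(6 - 3))*(4 + 2)) - 5) + 138) = -89*((6*((6 + (6 - 3))*(4 + 2)) - 5) + 138) = -89*((6*((6 + 3)*6) - 5) + 138) = -89*((6*(9*6) - 5) + 138) = -89*((6*54 - 5) + 138) = -89*((324 - 5) + 138) = -89*(319 + 138) = -89*457 = -40673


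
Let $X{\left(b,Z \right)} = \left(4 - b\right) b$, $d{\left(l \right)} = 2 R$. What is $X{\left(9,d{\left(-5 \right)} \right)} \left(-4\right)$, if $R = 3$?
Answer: $180$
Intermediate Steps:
$d{\left(l \right)} = 6$ ($d{\left(l \right)} = 2 \cdot 3 = 6$)
$X{\left(b,Z \right)} = b \left(4 - b\right)$
$X{\left(9,d{\left(-5 \right)} \right)} \left(-4\right) = 9 \left(4 - 9\right) \left(-4\right) = 9 \left(-5\right) \left(-4\right) = \left(-45\right) \left(-4\right) = 180$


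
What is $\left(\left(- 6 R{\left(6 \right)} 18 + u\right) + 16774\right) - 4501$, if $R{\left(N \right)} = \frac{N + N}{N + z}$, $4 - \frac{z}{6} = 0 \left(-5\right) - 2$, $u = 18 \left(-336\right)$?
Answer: $\frac{43359}{7} \approx 6194.1$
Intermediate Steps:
$u = -6048$
$z = 36$ ($z = 24 - 6 \left(0 \left(-5\right) - 2\right) = 24 - 6 \left(0 - 2\right) = 24 - -12 = 24 + 12 = 36$)
$R{\left(N \right)} = \frac{2 N}{36 + N}$ ($R{\left(N \right)} = \frac{N + N}{N + 36} = \frac{2 N}{36 + N}$)
$\left(\left(- 6 R{\left(6 \right)} 18 + u\right) + 16774\right) - 4501 = \left(\left(- 6 \cdot 2 \cdot 6 \frac{1}{36 + 6} \cdot 18 - 6048\right) + 16774\right) - 4501 = \left(\left(- 6 \cdot 2 \cdot 6 \cdot \frac{1}{42} \cdot 18 - 6048\right) + 16774\right) - 4501 = \left(\left(\left(-6\right) \frac{2}{7} \cdot 18 - 6048\right) + 16774\right) - 4501 = \left(\left(\left(- \frac{12}{7}\right) 18 - 6048\right) + 16774\right) - 4501 = \left(\left(- \frac{216}{7} - 6048\right) + 16774\right) - 4501 = \left(- \frac{42552}{7} + 16774\right) - 4501 = \frac{74866}{7} - 4501 = \frac{43359}{7}$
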